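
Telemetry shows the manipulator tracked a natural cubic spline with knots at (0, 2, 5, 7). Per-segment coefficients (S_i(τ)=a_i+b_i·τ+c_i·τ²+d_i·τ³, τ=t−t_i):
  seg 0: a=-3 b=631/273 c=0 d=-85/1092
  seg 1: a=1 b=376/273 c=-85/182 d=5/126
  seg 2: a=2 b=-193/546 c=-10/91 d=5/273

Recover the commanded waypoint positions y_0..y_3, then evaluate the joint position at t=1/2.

y_0=-3 y_1=1 y_2=2 y_3=1
S(1/2) = -5399/2912

y_0 = S_0(0) = a_0 = -3
y_1 = S_1(0) = a_1 = 1
y_2 = S_2(0) = a_2 = 2
y_3 = S_2(2) = 1
t_q=1/2 is in segment 0 (τ=1/2); S_0(τ)=-5399/2912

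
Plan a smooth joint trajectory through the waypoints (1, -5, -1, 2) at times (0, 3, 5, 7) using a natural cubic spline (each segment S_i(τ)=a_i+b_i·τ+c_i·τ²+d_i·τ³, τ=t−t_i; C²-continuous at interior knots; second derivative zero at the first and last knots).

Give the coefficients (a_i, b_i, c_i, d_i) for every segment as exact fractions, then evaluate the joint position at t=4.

  seg 0: a=1 b=-251/76 c=0 d=11/76
  seg 1: a=-5 b=23/38 c=99/76 d=-23/76
  seg 2: a=-1 b=83/38 c=-39/76 d=13/152
S(4) = -129/38

Δ: Δ0=-2, Δ1=2, Δ2=3/2
row 1: diag=10, rhs=24; c'=1/5, d'=12/5
row 2: denom=8−2·1/5=38/5; d'=(-3−2·12/5)/(38/5)=-39/38
back: M2=-39/38
back: M1=12/5−1/5·-39/38=99/38
M: M0=0, M1=99/38, M2=-39/38, M3=0
seg 0: a=1, c=M0/2=0, d=(M1−M0)/(6·3)=11/76, b=Δ0−h0·(2M0+M1)/6=-251/76
seg 1: a=-5, c=M1/2=99/76, d=(M2−M1)/(6·2)=-23/76, b=Δ1−h1·(2M1+M2)/6=23/38
seg 2: a=-1, c=M2/2=-39/76, d=(M3−M2)/(6·2)=13/152, b=Δ2−h2·(2M2+M3)/6=83/38
t_q=4 → seg 1, τ=1; S=-5+23/38·τ+99/76·τ²+-23/76·τ³=-129/38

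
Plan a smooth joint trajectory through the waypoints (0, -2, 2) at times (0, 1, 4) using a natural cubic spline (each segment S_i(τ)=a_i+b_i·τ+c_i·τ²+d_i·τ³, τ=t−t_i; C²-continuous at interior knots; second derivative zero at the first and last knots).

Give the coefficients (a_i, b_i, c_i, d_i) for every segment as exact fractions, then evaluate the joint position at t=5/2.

  seg 0: a=0 b=-29/12 c=0 d=5/12
  seg 1: a=-2 b=-7/6 c=5/4 d=-5/36
S(5/2) = -45/32

Δ: Δ0=-2, Δ1=4/3
row 1: diag=8, rhs=20; c'=3/8, d'=5/2
back: M1=5/2
M: M0=0, M1=5/2, M2=0
seg 0: a=0, c=M0/2=0, d=(M1−M0)/(6·1)=5/12, b=Δ0−h0·(2M0+M1)/6=-29/12
seg 1: a=-2, c=M1/2=5/4, d=(M2−M1)/(6·3)=-5/36, b=Δ1−h1·(2M1+M2)/6=-7/6
t_q=5/2 → seg 1, τ=3/2; S=-2+-7/6·τ+5/4·τ²+-5/36·τ³=-45/32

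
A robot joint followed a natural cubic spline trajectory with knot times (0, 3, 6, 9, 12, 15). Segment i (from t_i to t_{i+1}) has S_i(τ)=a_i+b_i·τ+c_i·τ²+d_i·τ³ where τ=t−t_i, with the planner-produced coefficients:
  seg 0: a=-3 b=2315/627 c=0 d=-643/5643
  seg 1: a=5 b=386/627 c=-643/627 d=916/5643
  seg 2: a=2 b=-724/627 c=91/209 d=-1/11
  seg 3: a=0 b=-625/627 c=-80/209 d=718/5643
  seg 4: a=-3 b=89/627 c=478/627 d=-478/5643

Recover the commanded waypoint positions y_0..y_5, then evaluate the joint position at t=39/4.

y_0=-3 y_1=5 y_2=2 y_3=0 y_4=-3 y_5=2
S(39/4) = -6081/6688

y_0 = S_0(0) = a_0 = -3
y_1 = S_1(0) = a_1 = 5
y_2 = S_2(0) = a_2 = 2
y_3 = S_3(0) = a_3 = 0
y_4 = S_4(0) = a_4 = -3
y_5 = S_4(3) = 2
t_q=39/4 is in segment 3 (τ=3/4); S_3(τ)=-6081/6688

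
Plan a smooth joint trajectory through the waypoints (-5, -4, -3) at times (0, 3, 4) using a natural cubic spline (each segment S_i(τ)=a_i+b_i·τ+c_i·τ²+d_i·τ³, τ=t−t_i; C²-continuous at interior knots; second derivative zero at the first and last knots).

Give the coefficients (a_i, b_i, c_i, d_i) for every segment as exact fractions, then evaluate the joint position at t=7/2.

Δ: Δ0=1/3, Δ1=1
row 1: diag=8, rhs=4; c'=1/8, d'=1/2
back: M1=1/2
M: M0=0, M1=1/2, M2=0
seg 0: a=-5, c=M0/2=0, d=(M1−M0)/(6·3)=1/36, b=Δ0−h0·(2M0+M1)/6=1/12
seg 1: a=-4, c=M1/2=1/4, d=(M2−M1)/(6·1)=-1/12, b=Δ1−h1·(2M1+M2)/6=5/6
t_q=7/2 → seg 1, τ=1/2; S=-4+5/6·τ+1/4·τ²+-1/12·τ³=-113/32

  seg 0: a=-5 b=1/12 c=0 d=1/36
  seg 1: a=-4 b=5/6 c=1/4 d=-1/12
S(7/2) = -113/32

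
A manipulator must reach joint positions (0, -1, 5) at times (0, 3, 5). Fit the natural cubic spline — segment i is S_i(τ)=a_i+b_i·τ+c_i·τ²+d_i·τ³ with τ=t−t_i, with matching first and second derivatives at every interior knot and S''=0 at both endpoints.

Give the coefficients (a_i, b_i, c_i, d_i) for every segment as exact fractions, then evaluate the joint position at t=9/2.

Δ: Δ0=-1/3, Δ1=3
row 1: diag=10, rhs=20; c'=1/5, d'=2
back: M1=2
M: M0=0, M1=2, M2=0
seg 0: a=0, c=M0/2=0, d=(M1−M0)/(6·3)=1/9, b=Δ0−h0·(2M0+M1)/6=-4/3
seg 1: a=-1, c=M1/2=1, d=(M2−M1)/(6·2)=-1/6, b=Δ1−h1·(2M1+M2)/6=5/3
t_q=9/2 → seg 1, τ=3/2; S=-1+5/3·τ+1·τ²+-1/6·τ³=51/16

  seg 0: a=0 b=-4/3 c=0 d=1/9
  seg 1: a=-1 b=5/3 c=1 d=-1/6
S(9/2) = 51/16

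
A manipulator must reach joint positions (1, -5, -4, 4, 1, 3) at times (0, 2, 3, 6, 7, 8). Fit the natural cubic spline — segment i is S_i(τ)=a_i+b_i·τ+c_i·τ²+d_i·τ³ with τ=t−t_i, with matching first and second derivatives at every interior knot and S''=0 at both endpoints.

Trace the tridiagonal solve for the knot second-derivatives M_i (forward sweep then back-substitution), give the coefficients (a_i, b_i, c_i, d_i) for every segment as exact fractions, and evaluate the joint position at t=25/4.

  seg 0: a=1 b=-15449/3723 c=0 d=1070/3723
  seg 1: a=-5 b=-2609/3723 c=2140/1241 d=-88/3723
  seg 2: a=-4 b=9967/3723 c=2052/1241 d=-6169/11169
  seg 3: a=4 b=-8618/3723 c=-4117/1241 d=9800/3723
  seg 4: a=1 b=-3920/3723 c=5683/1241 d=-5683/3723
S(25/4) = 64633/19856

Δ: Δ0=-3, Δ1=1, Δ2=8/3, Δ3=-3, Δ4=2
row 1: diag=6, rhs=24; c'=1/6, d'=4
row 2: denom=8−1·1/6=47/6; d'=(10−1·4)/(47/6)=36/47
row 3: denom=8−3·18/47=322/47; d'=(-34−3·36/47)/(322/47)=-853/161
row 4: denom=4−1·47/322=1241/322; d'=(30−1·-853/161)/(1241/322)=11366/1241
back: M4=11366/1241
back: M3=-853/161−47/322·11366/1241=-8234/1241
back: M2=36/47−18/47·-8234/1241=4104/1241
back: M1=4−1/6·4104/1241=4280/1241
M: M0=0, M1=4280/1241, M2=4104/1241, M3=-8234/1241, M4=11366/1241, M5=0
seg 0: a=1, c=M0/2=0, d=(M1−M0)/(6·2)=1070/3723, b=Δ0−h0·(2M0+M1)/6=-15449/3723
seg 1: a=-5, c=M1/2=2140/1241, d=(M2−M1)/(6·1)=-88/3723, b=Δ1−h1·(2M1+M2)/6=-2609/3723
seg 2: a=-4, c=M2/2=2052/1241, d=(M3−M2)/(6·3)=-6169/11169, b=Δ2−h2·(2M2+M3)/6=9967/3723
seg 3: a=4, c=M3/2=-4117/1241, d=(M4−M3)/(6·1)=9800/3723, b=Δ3−h3·(2M3+M4)/6=-8618/3723
seg 4: a=1, c=M4/2=5683/1241, d=(M5−M4)/(6·1)=-5683/3723, b=Δ4−h4·(2M4+M5)/6=-3920/3723
t_q=25/4 → seg 3, τ=1/4; S=4+-8618/3723·τ+-4117/1241·τ²+9800/3723·τ³=64633/19856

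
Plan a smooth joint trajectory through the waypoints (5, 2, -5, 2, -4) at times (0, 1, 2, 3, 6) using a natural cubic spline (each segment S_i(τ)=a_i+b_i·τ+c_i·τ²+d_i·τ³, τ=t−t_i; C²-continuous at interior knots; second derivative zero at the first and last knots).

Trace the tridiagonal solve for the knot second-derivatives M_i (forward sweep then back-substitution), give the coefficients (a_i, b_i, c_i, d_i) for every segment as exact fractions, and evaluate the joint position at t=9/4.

  seg 0: a=5 b=-103/116 c=0 d=-245/116
  seg 1: a=2 b=-419/58 c=-735/116 d=761/116
  seg 2: a=-5 b=-25/116 c=387/29 d=-711/116
  seg 3: a=2 b=469/58 c=-585/116 d=65/116
S(9/4) = -32039/7424

Δ: Δ0=-3, Δ1=-7, Δ2=7, Δ3=-2
row 1: diag=4, rhs=-24; c'=1/4, d'=-6
row 2: denom=4−1·1/4=15/4; d'=(84−1·-6)/(15/4)=24
row 3: denom=8−1·4/15=116/15; d'=(-54−1·24)/(116/15)=-585/58
back: M3=-585/58
back: M2=24−4/15·-585/58=774/29
back: M1=-6−1/4·774/29=-735/58
M: M0=0, M1=-735/58, M2=774/29, M3=-585/58, M4=0
seg 0: a=5, c=M0/2=0, d=(M1−M0)/(6·1)=-245/116, b=Δ0−h0·(2M0+M1)/6=-103/116
seg 1: a=2, c=M1/2=-735/116, d=(M2−M1)/(6·1)=761/116, b=Δ1−h1·(2M1+M2)/6=-419/58
seg 2: a=-5, c=M2/2=387/29, d=(M3−M2)/(6·1)=-711/116, b=Δ2−h2·(2M2+M3)/6=-25/116
seg 3: a=2, c=M3/2=-585/116, d=(M4−M3)/(6·3)=65/116, b=Δ3−h3·(2M3+M4)/6=469/58
t_q=9/4 → seg 2, τ=1/4; S=-5+-25/116·τ+387/29·τ²+-711/116·τ³=-32039/7424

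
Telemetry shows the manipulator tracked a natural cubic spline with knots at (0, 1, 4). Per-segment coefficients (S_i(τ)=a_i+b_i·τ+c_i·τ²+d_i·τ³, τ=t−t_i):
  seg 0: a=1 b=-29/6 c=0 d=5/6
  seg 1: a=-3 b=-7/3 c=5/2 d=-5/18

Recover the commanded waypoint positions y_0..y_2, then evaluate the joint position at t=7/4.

y_0=1 y_1=-3 y_2=5
S(7/4) = -443/128

y_0 = S_0(0) = a_0 = 1
y_1 = S_1(0) = a_1 = -3
y_2 = S_1(3) = 5
t_q=7/4 is in segment 1 (τ=3/4); S_1(τ)=-443/128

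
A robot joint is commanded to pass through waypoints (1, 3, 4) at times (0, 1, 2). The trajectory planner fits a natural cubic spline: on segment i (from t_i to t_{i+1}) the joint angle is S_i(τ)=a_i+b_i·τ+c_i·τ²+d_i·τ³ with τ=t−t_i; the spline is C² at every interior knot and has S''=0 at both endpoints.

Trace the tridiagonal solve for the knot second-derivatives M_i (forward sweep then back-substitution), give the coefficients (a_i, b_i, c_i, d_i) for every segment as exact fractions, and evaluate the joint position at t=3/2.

Δ: Δ0=2, Δ1=1
row 1: diag=4, rhs=-6; c'=1/4, d'=-3/2
back: M1=-3/2
M: M0=0, M1=-3/2, M2=0
seg 0: a=1, c=M0/2=0, d=(M1−M0)/(6·1)=-1/4, b=Δ0−h0·(2M0+M1)/6=9/4
seg 1: a=3, c=M1/2=-3/4, d=(M2−M1)/(6·1)=1/4, b=Δ1−h1·(2M1+M2)/6=3/2
t_q=3/2 → seg 1, τ=1/2; S=3+3/2·τ+-3/4·τ²+1/4·τ³=115/32

  seg 0: a=1 b=9/4 c=0 d=-1/4
  seg 1: a=3 b=3/2 c=-3/4 d=1/4
S(3/2) = 115/32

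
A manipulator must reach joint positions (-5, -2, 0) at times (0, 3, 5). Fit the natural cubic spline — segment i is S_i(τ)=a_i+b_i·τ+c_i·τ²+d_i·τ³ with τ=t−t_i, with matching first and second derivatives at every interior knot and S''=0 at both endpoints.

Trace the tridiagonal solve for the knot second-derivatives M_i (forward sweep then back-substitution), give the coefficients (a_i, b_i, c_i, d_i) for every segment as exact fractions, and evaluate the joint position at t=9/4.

Δ: Δ0=1, Δ1=1
row 1: diag=10, rhs=0; c'=1/5, d'=0
back: M1=0
M: M0=0, M1=0, M2=0
seg 0: a=-5, c=M0/2=0, d=(M1−M0)/(6·3)=0, b=Δ0−h0·(2M0+M1)/6=1
seg 1: a=-2, c=M1/2=0, d=(M2−M1)/(6·2)=0, b=Δ1−h1·(2M1+M2)/6=1
t_q=9/4 → seg 0, τ=9/4; S=-5+1·τ+0·τ²+0·τ³=-11/4

  seg 0: a=-5 b=1 c=0 d=0
  seg 1: a=-2 b=1 c=0 d=0
S(9/4) = -11/4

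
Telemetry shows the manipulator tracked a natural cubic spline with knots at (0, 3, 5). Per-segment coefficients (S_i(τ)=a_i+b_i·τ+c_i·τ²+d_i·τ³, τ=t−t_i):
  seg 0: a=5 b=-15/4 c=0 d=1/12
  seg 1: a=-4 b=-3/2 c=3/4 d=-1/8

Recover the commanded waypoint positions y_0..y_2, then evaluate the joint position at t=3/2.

y_0=5 y_1=-4 y_2=-5
S(3/2) = -11/32

y_0 = S_0(0) = a_0 = 5
y_1 = S_1(0) = a_1 = -4
y_2 = S_1(2) = -5
t_q=3/2 is in segment 0 (τ=3/2); S_0(τ)=-11/32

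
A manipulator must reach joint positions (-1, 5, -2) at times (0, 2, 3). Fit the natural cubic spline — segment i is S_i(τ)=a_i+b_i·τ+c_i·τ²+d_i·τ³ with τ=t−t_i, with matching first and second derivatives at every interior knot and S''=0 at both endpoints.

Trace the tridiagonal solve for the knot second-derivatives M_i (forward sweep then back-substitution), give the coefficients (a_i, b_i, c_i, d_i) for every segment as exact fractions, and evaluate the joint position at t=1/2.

Δ: Δ0=3, Δ1=-7
row 1: diag=6, rhs=-60; c'=1/6, d'=-10
back: M1=-10
M: M0=0, M1=-10, M2=0
seg 0: a=-1, c=M0/2=0, d=(M1−M0)/(6·2)=-5/6, b=Δ0−h0·(2M0+M1)/6=19/3
seg 1: a=5, c=M1/2=-5, d=(M2−M1)/(6·1)=5/3, b=Δ1−h1·(2M1+M2)/6=-11/3
t_q=1/2 → seg 0, τ=1/2; S=-1+19/3·τ+0·τ²+-5/6·τ³=33/16

  seg 0: a=-1 b=19/3 c=0 d=-5/6
  seg 1: a=5 b=-11/3 c=-5 d=5/3
S(1/2) = 33/16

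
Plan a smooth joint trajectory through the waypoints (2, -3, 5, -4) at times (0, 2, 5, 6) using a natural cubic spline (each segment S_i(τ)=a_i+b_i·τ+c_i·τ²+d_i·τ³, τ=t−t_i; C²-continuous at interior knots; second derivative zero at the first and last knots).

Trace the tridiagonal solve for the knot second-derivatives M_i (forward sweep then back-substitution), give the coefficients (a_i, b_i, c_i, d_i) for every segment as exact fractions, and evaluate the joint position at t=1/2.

Δ: Δ0=-5/2, Δ1=8/3, Δ2=-9
row 1: diag=10, rhs=31; c'=3/10, d'=31/10
row 2: denom=8−3·3/10=71/10; d'=(-70−3·31/10)/(71/10)=-793/71
back: M2=-793/71
back: M1=31/10−3/10·-793/71=458/71
M: M0=0, M1=458/71, M2=-793/71, M3=0
seg 0: a=2, c=M0/2=0, d=(M1−M0)/(6·2)=229/426, b=Δ0−h0·(2M0+M1)/6=-1981/426
seg 1: a=-3, c=M1/2=229/71, d=(M2−M1)/(6·3)=-139/142, b=Δ1−h1·(2M1+M2)/6=767/426
seg 2: a=5, c=M2/2=-793/142, d=(M3−M2)/(6·1)=793/426, b=Δ2−h2·(2M2+M3)/6=-1124/213
t_q=1/2 → seg 0, τ=1/2; S=2+-1981/426·τ+0·τ²+229/426·τ³=-293/1136

  seg 0: a=2 b=-1981/426 c=0 d=229/426
  seg 1: a=-3 b=767/426 c=229/71 d=-139/142
  seg 2: a=5 b=-1124/213 c=-793/142 d=793/426
S(1/2) = -293/1136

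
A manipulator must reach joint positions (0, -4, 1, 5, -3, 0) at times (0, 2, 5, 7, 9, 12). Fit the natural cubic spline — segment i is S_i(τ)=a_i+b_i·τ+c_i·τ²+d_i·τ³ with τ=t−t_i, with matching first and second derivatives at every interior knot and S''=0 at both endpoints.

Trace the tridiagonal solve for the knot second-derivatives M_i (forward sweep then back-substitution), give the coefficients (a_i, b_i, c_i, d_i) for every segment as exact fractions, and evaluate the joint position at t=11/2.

Δ: Δ0=-2, Δ1=5/3, Δ2=2, Δ3=-4, Δ4=1
row 1: diag=10, rhs=22; c'=3/10, d'=11/5
row 2: denom=10−3·3/10=91/10; d'=(2−3·11/5)/(91/10)=-46/91
row 3: denom=8−2·20/91=688/91; d'=(-36−2·-46/91)/(688/91)=-199/43
row 4: denom=10−2·91/344=1629/172; d'=(30−2·-199/43)/(1629/172)=6752/1629
back: M4=6752/1629
back: M3=-199/43−91/344·6752/1629=-9325/1629
back: M2=-46/91−20/91·-9325/1629=1226/1629
back: M1=11/5−3/10·1226/1629=1072/543
M: M0=0, M1=1072/543, M2=1226/1629, M3=-9325/1629, M4=6752/1629, M5=0
seg 0: a=0, c=M0/2=0, d=(M1−M0)/(6·2)=268/1629, b=Δ0−h0·(2M0+M1)/6=-4330/1629
seg 1: a=-4, c=M1/2=536/543, d=(M2−M1)/(6·3)=-995/14661, b=Δ1−h1·(2M1+M2)/6=-1114/1629
seg 2: a=1, c=M2/2=613/1629, d=(M3−M2)/(6·2)=-3517/6516, b=Δ2−h2·(2M2+M3)/6=5549/1629
seg 3: a=5, c=M3/2=-9325/3258, d=(M4−M3)/(6·2)=5359/6516, b=Δ3−h3·(2M3+M4)/6=-850/543
seg 4: a=-3, c=M4/2=3376/1629, d=(M5−M4)/(6·3)=-3376/14661, b=Δ4−h4·(2M4+M5)/6=-5123/1629
t_q=11/2 → seg 2, τ=1/2; S=1+5549/1629·τ+613/1629·τ²+-3517/6516·τ³=15811/5792

  seg 0: a=0 b=-4330/1629 c=0 d=268/1629
  seg 1: a=-4 b=-1114/1629 c=536/543 d=-995/14661
  seg 2: a=1 b=5549/1629 c=613/1629 d=-3517/6516
  seg 3: a=5 b=-850/543 c=-9325/3258 d=5359/6516
  seg 4: a=-3 b=-5123/1629 c=3376/1629 d=-3376/14661
S(11/2) = 15811/5792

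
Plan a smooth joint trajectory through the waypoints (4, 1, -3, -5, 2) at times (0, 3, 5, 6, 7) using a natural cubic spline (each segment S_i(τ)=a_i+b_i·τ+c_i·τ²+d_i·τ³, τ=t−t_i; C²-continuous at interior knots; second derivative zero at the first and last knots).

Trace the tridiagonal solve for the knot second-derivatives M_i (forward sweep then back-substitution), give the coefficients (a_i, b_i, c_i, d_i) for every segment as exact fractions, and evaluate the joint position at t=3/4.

  seg 0: a=4 b=-199/214 c=0 d=-5/642
  seg 1: a=1 b=-122/107 c=-15/214 d=-77/428
  seg 2: a=-3 b=-383/107 c=-123/107 d=292/107
  seg 3: a=-5 b=247/107 c=753/107 d=-251/107
S(3/4) = 45187/13696

Δ: Δ0=-1, Δ1=-2, Δ2=-2, Δ3=7
row 1: diag=10, rhs=-6; c'=1/5, d'=-3/5
row 2: denom=6−2·1/5=28/5; d'=(0−2·-3/5)/(28/5)=3/14
row 3: denom=4−1·5/28=107/28; d'=(54−1·3/14)/(107/28)=1506/107
back: M3=1506/107
back: M2=3/14−5/28·1506/107=-246/107
back: M1=-3/5−1/5·-246/107=-15/107
M: M0=0, M1=-15/107, M2=-246/107, M3=1506/107, M4=0
seg 0: a=4, c=M0/2=0, d=(M1−M0)/(6·3)=-5/642, b=Δ0−h0·(2M0+M1)/6=-199/214
seg 1: a=1, c=M1/2=-15/214, d=(M2−M1)/(6·2)=-77/428, b=Δ1−h1·(2M1+M2)/6=-122/107
seg 2: a=-3, c=M2/2=-123/107, d=(M3−M2)/(6·1)=292/107, b=Δ2−h2·(2M2+M3)/6=-383/107
seg 3: a=-5, c=M3/2=753/107, d=(M4−M3)/(6·1)=-251/107, b=Δ3−h3·(2M3+M4)/6=247/107
t_q=3/4 → seg 0, τ=3/4; S=4+-199/214·τ+0·τ²+-5/642·τ³=45187/13696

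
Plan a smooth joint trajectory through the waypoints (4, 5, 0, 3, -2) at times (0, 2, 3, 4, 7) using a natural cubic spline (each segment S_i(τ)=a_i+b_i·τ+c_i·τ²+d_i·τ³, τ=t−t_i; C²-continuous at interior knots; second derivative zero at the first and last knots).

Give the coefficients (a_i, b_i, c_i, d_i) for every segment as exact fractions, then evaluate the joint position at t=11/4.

Δ: Δ0=1/2, Δ1=-5, Δ2=3, Δ3=-5/3
row 1: diag=6, rhs=-33; c'=1/6, d'=-11/2
row 2: denom=4−1·1/6=23/6; d'=(48−1·-11/2)/(23/6)=321/23
row 3: denom=8−1·6/23=178/23; d'=(-28−1·321/23)/(178/23)=-965/178
back: M3=-965/178
back: M2=321/23−6/23·-965/178=1368/89
back: M1=-11/2−1/6·1368/89=-1435/178
M: M0=0, M1=-1435/178, M2=1368/89, M3=-965/178, M4=0
seg 0: a=4, c=M0/2=0, d=(M1−M0)/(6·2)=-1435/2136, b=Δ0−h0·(2M0+M1)/6=851/267
seg 1: a=5, c=M1/2=-1435/356, d=(M2−M1)/(6·1)=4171/1068, b=Δ1−h1·(2M1+M2)/6=-2603/534
seg 2: a=0, c=M2/2=684/89, d=(M3−M2)/(6·1)=-3701/1068, b=Δ2−h2·(2M2+M3)/6=-1303/1068
seg 3: a=3, c=M3/2=-965/356, d=(M4−M3)/(6·3)=965/3204, b=Δ3−h3·(2M3+M4)/6=2005/534
t_q=11/4 → seg 1, τ=3/4; S=5+-2603/534·τ+-1435/356·τ²+4171/1068·τ³=16503/22784

  seg 0: a=4 b=851/267 c=0 d=-1435/2136
  seg 1: a=5 b=-2603/534 c=-1435/356 d=4171/1068
  seg 2: a=0 b=-1303/1068 c=684/89 d=-3701/1068
  seg 3: a=3 b=2005/534 c=-965/356 d=965/3204
S(11/4) = 16503/22784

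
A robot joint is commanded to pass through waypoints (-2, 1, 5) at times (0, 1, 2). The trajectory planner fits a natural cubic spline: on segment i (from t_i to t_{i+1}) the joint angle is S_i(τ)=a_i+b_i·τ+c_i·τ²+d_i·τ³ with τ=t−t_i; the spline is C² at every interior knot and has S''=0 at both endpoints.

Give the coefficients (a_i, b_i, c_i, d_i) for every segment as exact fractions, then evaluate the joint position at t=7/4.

  seg 0: a=-2 b=11/4 c=0 d=1/4
  seg 1: a=1 b=7/2 c=3/4 d=-1/4
S(7/4) = 1009/256

Δ: Δ0=3, Δ1=4
row 1: diag=4, rhs=6; c'=1/4, d'=3/2
back: M1=3/2
M: M0=0, M1=3/2, M2=0
seg 0: a=-2, c=M0/2=0, d=(M1−M0)/(6·1)=1/4, b=Δ0−h0·(2M0+M1)/6=11/4
seg 1: a=1, c=M1/2=3/4, d=(M2−M1)/(6·1)=-1/4, b=Δ1−h1·(2M1+M2)/6=7/2
t_q=7/4 → seg 1, τ=3/4; S=1+7/2·τ+3/4·τ²+-1/4·τ³=1009/256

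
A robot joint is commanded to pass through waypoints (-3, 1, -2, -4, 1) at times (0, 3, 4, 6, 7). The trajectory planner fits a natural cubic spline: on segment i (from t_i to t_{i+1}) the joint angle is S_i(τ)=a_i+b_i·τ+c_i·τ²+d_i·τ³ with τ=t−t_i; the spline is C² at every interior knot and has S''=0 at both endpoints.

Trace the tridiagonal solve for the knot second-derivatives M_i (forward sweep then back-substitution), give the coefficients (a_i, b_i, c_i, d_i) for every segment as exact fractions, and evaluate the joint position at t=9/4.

Δ: Δ0=4/3, Δ1=-3, Δ2=-1, Δ3=5
row 1: diag=8, rhs=-26; c'=1/8, d'=-13/4
row 2: denom=6−1·1/8=47/8; d'=(12−1·-13/4)/(47/8)=122/47
row 3: denom=6−2·16/47=250/47; d'=(36−2·122/47)/(250/47)=724/125
back: M3=724/125
back: M2=122/47−16/47·724/125=78/125
back: M1=-13/4−1/8·78/125=-416/125
M: M0=0, M1=-416/125, M2=78/125, M3=724/125, M4=0
seg 0: a=-3, c=M0/2=0, d=(M1−M0)/(6·3)=-208/1125, b=Δ0−h0·(2M0+M1)/6=1124/375
seg 1: a=1, c=M1/2=-208/125, d=(M2−M1)/(6·1)=247/375, b=Δ1−h1·(2M1+M2)/6=-748/375
seg 2: a=-2, c=M2/2=39/125, d=(M3−M2)/(6·2)=323/750, b=Δ2−h2·(2M2+M3)/6=-251/75
seg 3: a=-4, c=M3/2=362/125, d=(M4−M3)/(6·1)=-362/375, b=Δ3−h3·(2M3+M4)/6=1151/375
t_q=9/4 → seg 0, τ=9/4; S=-3+1124/375·τ+0·τ²+-208/1125·τ³=819/500

  seg 0: a=-3 b=1124/375 c=0 d=-208/1125
  seg 1: a=1 b=-748/375 c=-208/125 d=247/375
  seg 2: a=-2 b=-251/75 c=39/125 d=323/750
  seg 3: a=-4 b=1151/375 c=362/125 d=-362/375
S(9/4) = 819/500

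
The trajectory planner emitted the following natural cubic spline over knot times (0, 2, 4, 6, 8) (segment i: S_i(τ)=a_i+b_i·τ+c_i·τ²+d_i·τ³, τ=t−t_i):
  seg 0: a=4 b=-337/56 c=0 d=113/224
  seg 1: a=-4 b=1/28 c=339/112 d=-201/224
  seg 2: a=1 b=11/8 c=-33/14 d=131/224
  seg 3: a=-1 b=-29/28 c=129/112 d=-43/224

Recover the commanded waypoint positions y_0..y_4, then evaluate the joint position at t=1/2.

y_0 = S_0(0) = a_0 = 4
y_1 = S_1(0) = a_1 = -4
y_2 = S_2(0) = a_2 = 1
y_3 = S_3(0) = a_3 = -1
y_4 = S_3(2) = 0
t_q=1/2 is in segment 0 (τ=1/2); S_0(τ)=1889/1792

y_0=4 y_1=-4 y_2=1 y_3=-1 y_4=0
S(1/2) = 1889/1792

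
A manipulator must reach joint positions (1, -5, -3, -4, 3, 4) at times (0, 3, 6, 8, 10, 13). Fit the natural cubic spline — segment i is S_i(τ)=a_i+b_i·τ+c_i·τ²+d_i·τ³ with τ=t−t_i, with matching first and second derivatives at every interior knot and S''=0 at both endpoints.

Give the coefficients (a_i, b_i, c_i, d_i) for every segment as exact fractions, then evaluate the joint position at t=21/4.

Δ: Δ0=-2, Δ1=2/3, Δ2=-1/2, Δ3=7/2, Δ4=1/3
row 1: diag=12, rhs=16; c'=1/4, d'=4/3
row 2: denom=10−3·1/4=37/4; d'=(-7−3·4/3)/(37/4)=-44/37
row 3: denom=8−2·8/37=280/37; d'=(24−2·-44/37)/(280/37)=122/35
row 4: denom=10−2·37/140=663/70; d'=(-19−2·122/35)/(663/70)=-606/221
back: M4=-606/221
back: M3=122/35−37/140·-606/221=1861/442
back: M2=-44/37−8/37·1861/442=-464/221
back: M1=4/3−1/4·-464/221=1232/663
M: M0=0, M1=1232/663, M2=-464/221, M3=1861/442, M4=-606/221, M5=0
seg 0: a=1, c=M0/2=0, d=(M1−M0)/(6·3)=616/5967, b=Δ0−h0·(2M0+M1)/6=-1942/663
seg 1: a=-5, c=M1/2=616/663, d=(M2−M1)/(6·3)=-1312/5967, b=Δ1−h1·(2M1+M2)/6=-94/663
seg 2: a=-3, c=M2/2=-232/221, d=(M3−M2)/(6·2)=2789/5304, b=Δ2−h2·(2M2+M3)/6=-334/663
seg 3: a=-4, c=M3/2=1861/884, d=(M4−M3)/(6·2)=-3073/5304, b=Δ3−h3·(2M3+M4)/6=2131/1326
seg 4: a=3, c=M4/2=-303/221, d=(M5−M4)/(6·3)=101/663, b=Δ4−h4·(2M4+M5)/6=2039/663
t_q=21/4 → seg 1, τ=9/4; S=-5+-94/663·τ+616/663·τ²+-1312/5967·τ³=-1379/442

  seg 0: a=1 b=-1942/663 c=0 d=616/5967
  seg 1: a=-5 b=-94/663 c=616/663 d=-1312/5967
  seg 2: a=-3 b=-334/663 c=-232/221 d=2789/5304
  seg 3: a=-4 b=2131/1326 c=1861/884 d=-3073/5304
  seg 4: a=3 b=2039/663 c=-303/221 d=101/663
S(21/4) = -1379/442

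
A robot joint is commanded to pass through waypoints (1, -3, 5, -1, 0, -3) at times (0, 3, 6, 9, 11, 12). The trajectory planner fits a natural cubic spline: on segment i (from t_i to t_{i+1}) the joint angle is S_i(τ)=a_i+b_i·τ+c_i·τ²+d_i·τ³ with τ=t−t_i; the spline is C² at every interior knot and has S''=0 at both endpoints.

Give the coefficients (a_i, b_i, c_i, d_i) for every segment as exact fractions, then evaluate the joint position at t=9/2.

  seg 0: a=1 b=-3263/1152 c=0 d=1727/10368
  seg 1: a=-3 b=959/576 c=1727/1152 d=-4027/10368
  seg 2: a=5 b=199/1152 c=-575/288 d=4397/10368
  seg 3: a=-1 b=-205/576 c=233/128 d=-401/576
  seg 4: a=0 b=-823/576 c=-905/384 d=905/1152
S(9/2) = 1597/1024

Δ: Δ0=-4/3, Δ1=8/3, Δ2=-2, Δ3=1/2, Δ4=-3
row 1: diag=12, rhs=24; c'=1/4, d'=2
row 2: denom=12−3·1/4=45/4; d'=(-28−3·2)/(45/4)=-136/45
row 3: denom=10−3·4/15=46/5; d'=(15−3·-136/45)/(46/5)=361/138
row 4: denom=6−2·5/23=128/23; d'=(-21−2·361/138)/(128/23)=-905/192
back: M4=-905/192
back: M3=361/138−5/23·-905/192=233/64
back: M2=-136/45−4/15·233/64=-575/144
back: M1=2−1/4·-575/144=1727/576
M: M0=0, M1=1727/576, M2=-575/144, M3=233/64, M4=-905/192, M5=0
seg 0: a=1, c=M0/2=0, d=(M1−M0)/(6·3)=1727/10368, b=Δ0−h0·(2M0+M1)/6=-3263/1152
seg 1: a=-3, c=M1/2=1727/1152, d=(M2−M1)/(6·3)=-4027/10368, b=Δ1−h1·(2M1+M2)/6=959/576
seg 2: a=5, c=M2/2=-575/288, d=(M3−M2)/(6·3)=4397/10368, b=Δ2−h2·(2M2+M3)/6=199/1152
seg 3: a=-1, c=M3/2=233/128, d=(M4−M3)/(6·2)=-401/576, b=Δ3−h3·(2M3+M4)/6=-205/576
seg 4: a=0, c=M4/2=-905/384, d=(M5−M4)/(6·1)=905/1152, b=Δ4−h4·(2M4+M5)/6=-823/576
t_q=9/2 → seg 1, τ=3/2; S=-3+959/576·τ+1727/1152·τ²+-4027/10368·τ³=1597/1024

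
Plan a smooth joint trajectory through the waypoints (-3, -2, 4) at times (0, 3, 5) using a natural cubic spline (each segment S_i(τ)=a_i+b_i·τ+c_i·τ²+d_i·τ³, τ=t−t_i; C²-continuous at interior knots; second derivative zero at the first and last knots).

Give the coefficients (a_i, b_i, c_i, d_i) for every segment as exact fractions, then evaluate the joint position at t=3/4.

  seg 0: a=-3 b=-7/15 c=0 d=4/45
  seg 1: a=-2 b=29/15 c=4/5 d=-2/15
S(3/4) = -53/16

Δ: Δ0=1/3, Δ1=3
row 1: diag=10, rhs=16; c'=1/5, d'=8/5
back: M1=8/5
M: M0=0, M1=8/5, M2=0
seg 0: a=-3, c=M0/2=0, d=(M1−M0)/(6·3)=4/45, b=Δ0−h0·(2M0+M1)/6=-7/15
seg 1: a=-2, c=M1/2=4/5, d=(M2−M1)/(6·2)=-2/15, b=Δ1−h1·(2M1+M2)/6=29/15
t_q=3/4 → seg 0, τ=3/4; S=-3+-7/15·τ+0·τ²+4/45·τ³=-53/16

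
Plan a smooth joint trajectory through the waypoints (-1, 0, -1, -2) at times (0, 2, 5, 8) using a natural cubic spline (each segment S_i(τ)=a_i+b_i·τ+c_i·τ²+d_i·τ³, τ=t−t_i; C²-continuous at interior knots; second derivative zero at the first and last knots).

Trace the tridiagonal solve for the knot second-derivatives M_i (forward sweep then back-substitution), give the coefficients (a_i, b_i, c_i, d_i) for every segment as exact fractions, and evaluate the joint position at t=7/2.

  seg 0: a=-1 b=151/222 c=0 d=-5/111
  seg 1: a=0 b=31/222 c=-10/37 d=25/666
  seg 2: a=-1 b=-52/111 c=5/74 d=-5/666
S(7/2) = -161/592

Δ: Δ0=1/2, Δ1=-1/3, Δ2=-1/3
row 1: diag=10, rhs=-5; c'=3/10, d'=-1/2
row 2: denom=12−3·3/10=111/10; d'=(0−3·-1/2)/(111/10)=5/37
back: M2=5/37
back: M1=-1/2−3/10·5/37=-20/37
M: M0=0, M1=-20/37, M2=5/37, M3=0
seg 0: a=-1, c=M0/2=0, d=(M1−M0)/(6·2)=-5/111, b=Δ0−h0·(2M0+M1)/6=151/222
seg 1: a=0, c=M1/2=-10/37, d=(M2−M1)/(6·3)=25/666, b=Δ1−h1·(2M1+M2)/6=31/222
seg 2: a=-1, c=M2/2=5/74, d=(M3−M2)/(6·3)=-5/666, b=Δ2−h2·(2M2+M3)/6=-52/111
t_q=7/2 → seg 1, τ=3/2; S=0+31/222·τ+-10/37·τ²+25/666·τ³=-161/592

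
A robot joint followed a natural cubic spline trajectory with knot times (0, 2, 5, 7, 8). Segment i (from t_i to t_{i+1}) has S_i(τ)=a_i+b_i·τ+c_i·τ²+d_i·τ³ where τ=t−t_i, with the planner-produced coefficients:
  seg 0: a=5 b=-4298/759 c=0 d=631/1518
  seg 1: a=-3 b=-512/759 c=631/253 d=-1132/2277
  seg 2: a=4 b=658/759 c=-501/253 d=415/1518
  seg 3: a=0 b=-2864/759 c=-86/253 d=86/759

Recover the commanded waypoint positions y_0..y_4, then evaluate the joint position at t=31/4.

y_0=5 y_1=-3 y_2=4 y_3=0 y_4=-4
S(31/4) = -24073/8096

y_0 = S_0(0) = a_0 = 5
y_1 = S_1(0) = a_1 = -3
y_2 = S_2(0) = a_2 = 4
y_3 = S_3(0) = a_3 = 0
y_4 = S_3(1) = -4
t_q=31/4 is in segment 3 (τ=3/4); S_3(τ)=-24073/8096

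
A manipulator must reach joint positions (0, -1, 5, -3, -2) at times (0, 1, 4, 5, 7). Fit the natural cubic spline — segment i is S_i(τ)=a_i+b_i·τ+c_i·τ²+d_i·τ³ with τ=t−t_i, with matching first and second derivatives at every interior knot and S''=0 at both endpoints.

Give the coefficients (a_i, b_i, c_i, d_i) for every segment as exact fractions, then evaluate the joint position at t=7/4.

Δ: Δ0=-1, Δ1=2, Δ2=-8, Δ3=1/2
row 1: diag=8, rhs=18; c'=3/8, d'=9/4
row 2: denom=8−3·3/8=55/8; d'=(-60−3·9/4)/(55/8)=-534/55
row 3: denom=6−1·8/55=322/55; d'=(51−1·-534/55)/(322/55)=477/46
back: M3=477/46
back: M2=-534/55−8/55·477/46=-258/23
back: M1=9/4−3/8·-258/23=297/46
M: M0=0, M1=297/46, M2=-258/23, M3=477/46, M4=0
seg 0: a=0, c=M0/2=0, d=(M1−M0)/(6·1)=99/92, b=Δ0−h0·(2M0+M1)/6=-191/92
seg 1: a=-1, c=M1/2=297/92, d=(M2−M1)/(6·3)=-271/276, b=Δ1−h1·(2M1+M2)/6=53/46
seg 2: a=5, c=M2/2=-129/23, d=(M3−M2)/(6·1)=331/92, b=Δ2−h2·(2M2+M3)/6=-551/92
seg 3: a=-3, c=M3/2=477/92, d=(M4−M3)/(6·2)=-159/184, b=Δ3−h3·(2M3+M4)/6=-295/46
t_q=7/4 → seg 1, τ=3/4; S=-1+53/46·τ+297/92·τ²+-271/276·τ³=7453/5888

  seg 0: a=0 b=-191/92 c=0 d=99/92
  seg 1: a=-1 b=53/46 c=297/92 d=-271/276
  seg 2: a=5 b=-551/92 c=-129/23 d=331/92
  seg 3: a=-3 b=-295/46 c=477/92 d=-159/184
S(7/4) = 7453/5888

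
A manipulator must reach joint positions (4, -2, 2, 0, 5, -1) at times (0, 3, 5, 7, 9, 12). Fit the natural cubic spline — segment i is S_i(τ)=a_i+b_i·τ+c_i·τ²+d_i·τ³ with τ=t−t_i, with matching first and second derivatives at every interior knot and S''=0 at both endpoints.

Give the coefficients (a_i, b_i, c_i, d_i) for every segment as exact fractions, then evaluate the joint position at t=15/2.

  seg 0: a=4 b=-811/224 c=0 d=121/672
  seg 1: a=-2 b=139/112 c=363/224 d=-139/224
  seg 2: a=2 b=31/112 c=-471/224 d=41/56
  seg 3: a=0 b=73/112 c=513/224 d=-153/224
  seg 4: a=5 b=181/112 c=-405/224 d=45/224
S(15/2) = 1457/1792

Δ: Δ0=-2, Δ1=2, Δ2=-1, Δ3=5/2, Δ4=-2
row 1: diag=10, rhs=24; c'=1/5, d'=12/5
row 2: denom=8−2·1/5=38/5; d'=(-18−2·12/5)/(38/5)=-3
row 3: denom=8−2·5/19=142/19; d'=(21−2·-3)/(142/19)=513/142
row 4: denom=10−2·19/71=672/71; d'=(-27−2·513/142)/(672/71)=-405/112
back: M4=-405/112
back: M3=513/142−19/71·-405/112=513/112
back: M2=-3−5/19·513/112=-471/112
back: M1=12/5−1/5·-471/112=363/112
M: M0=0, M1=363/112, M2=-471/112, M3=513/112, M4=-405/112, M5=0
seg 0: a=4, c=M0/2=0, d=(M1−M0)/(6·3)=121/672, b=Δ0−h0·(2M0+M1)/6=-811/224
seg 1: a=-2, c=M1/2=363/224, d=(M2−M1)/(6·2)=-139/224, b=Δ1−h1·(2M1+M2)/6=139/112
seg 2: a=2, c=M2/2=-471/224, d=(M3−M2)/(6·2)=41/56, b=Δ2−h2·(2M2+M3)/6=31/112
seg 3: a=0, c=M3/2=513/224, d=(M4−M3)/(6·2)=-153/224, b=Δ3−h3·(2M3+M4)/6=73/112
seg 4: a=5, c=M4/2=-405/224, d=(M5−M4)/(6·3)=45/224, b=Δ4−h4·(2M4+M5)/6=181/112
t_q=15/2 → seg 3, τ=1/2; S=0+73/112·τ+513/224·τ²+-153/224·τ³=1457/1792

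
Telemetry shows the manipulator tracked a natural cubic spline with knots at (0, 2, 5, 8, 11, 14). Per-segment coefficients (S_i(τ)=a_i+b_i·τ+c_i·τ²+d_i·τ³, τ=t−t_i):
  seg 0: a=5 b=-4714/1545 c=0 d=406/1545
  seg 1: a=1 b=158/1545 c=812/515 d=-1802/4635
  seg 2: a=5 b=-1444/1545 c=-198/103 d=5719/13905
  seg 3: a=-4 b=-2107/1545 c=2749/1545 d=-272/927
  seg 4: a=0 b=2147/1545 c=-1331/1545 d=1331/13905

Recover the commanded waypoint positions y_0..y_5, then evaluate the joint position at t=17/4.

y_0=5 y_1=1 y_2=5 y_3=-4 y_4=0 y_5=-1
S(17/4) = 15767/3296

y_0 = S_0(0) = a_0 = 5
y_1 = S_1(0) = a_1 = 1
y_2 = S_2(0) = a_2 = 5
y_3 = S_3(0) = a_3 = -4
y_4 = S_4(0) = a_4 = 0
y_5 = S_4(3) = -1
t_q=17/4 is in segment 1 (τ=9/4); S_1(τ)=15767/3296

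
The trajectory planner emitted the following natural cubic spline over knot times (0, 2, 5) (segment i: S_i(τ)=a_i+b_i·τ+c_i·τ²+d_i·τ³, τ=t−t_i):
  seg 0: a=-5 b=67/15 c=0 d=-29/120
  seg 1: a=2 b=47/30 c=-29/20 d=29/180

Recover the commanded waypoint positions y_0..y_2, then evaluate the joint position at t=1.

y_0 = S_0(0) = a_0 = -5
y_1 = S_1(0) = a_1 = 2
y_2 = S_1(3) = -2
t_q=1 is in segment 0 (τ=1); S_0(τ)=-31/40

y_0=-5 y_1=2 y_2=-2
S(1) = -31/40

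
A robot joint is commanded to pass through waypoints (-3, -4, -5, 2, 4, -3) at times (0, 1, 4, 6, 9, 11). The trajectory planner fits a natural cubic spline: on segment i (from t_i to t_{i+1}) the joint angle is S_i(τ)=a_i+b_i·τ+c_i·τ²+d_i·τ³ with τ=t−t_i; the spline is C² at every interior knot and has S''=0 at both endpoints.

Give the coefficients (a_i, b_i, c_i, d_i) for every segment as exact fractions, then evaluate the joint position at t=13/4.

Δ: Δ0=-1, Δ1=-1/3, Δ2=7/2, Δ3=2/3, Δ4=-7/2
row 1: diag=8, rhs=4; c'=3/8, d'=1/2
row 2: denom=10−3·3/8=71/8; d'=(23−3·1/2)/(71/8)=172/71
row 3: denom=10−2·16/71=678/71; d'=(-17−2·172/71)/(678/71)=-517/226
row 4: denom=10−3·71/226=2047/226; d'=(-25−3·-517/226)/(2047/226)=-4099/2047
back: M4=-4099/2047
back: M3=-517/226−71/226·-4099/2047=-3395/2047
back: M2=172/71−16/71·-3395/2047=5724/2047
back: M1=1/2−3/8·5724/2047=-1123/2047
M: M0=0, M1=-1123/2047, M2=5724/2047, M3=-3395/2047, M4=-4099/2047, M5=0
seg 0: a=-3, c=M0/2=0, d=(M1−M0)/(6·1)=-1123/12282, b=Δ0−h0·(2M0+M1)/6=-11159/12282
seg 1: a=-4, c=M1/2=-1123/4094, d=(M2−M1)/(6·3)=6847/36846, b=Δ1−h1·(2M1+M2)/6=-7264/6141
seg 2: a=-5, c=M2/2=2862/2047, d=(M3−M2)/(6·2)=-9119/24564, b=Δ2−h2·(2M2+M3)/6=26881/12282
seg 3: a=2, c=M3/2=-3395/4094, d=(M4−M3)/(6·3)=-352/18423, b=Δ3−h3·(2M3+M4)/6=40855/12282
seg 4: a=4, c=M4/2=-4099/4094, d=(M5−M4)/(6·2)=4099/24564, b=Δ4−h4·(2M4+M5)/6=-26591/12282
t_q=13/4 → seg 1, τ=9/4; S=-4+-7264/6141·τ+-1123/4094·τ²+6847/36846·τ³=-1554653/262016

  seg 0: a=-3 b=-11159/12282 c=0 d=-1123/12282
  seg 1: a=-4 b=-7264/6141 c=-1123/4094 d=6847/36846
  seg 2: a=-5 b=26881/12282 c=2862/2047 d=-9119/24564
  seg 3: a=2 b=40855/12282 c=-3395/4094 d=-352/18423
  seg 4: a=4 b=-26591/12282 c=-4099/4094 d=4099/24564
S(13/4) = -1554653/262016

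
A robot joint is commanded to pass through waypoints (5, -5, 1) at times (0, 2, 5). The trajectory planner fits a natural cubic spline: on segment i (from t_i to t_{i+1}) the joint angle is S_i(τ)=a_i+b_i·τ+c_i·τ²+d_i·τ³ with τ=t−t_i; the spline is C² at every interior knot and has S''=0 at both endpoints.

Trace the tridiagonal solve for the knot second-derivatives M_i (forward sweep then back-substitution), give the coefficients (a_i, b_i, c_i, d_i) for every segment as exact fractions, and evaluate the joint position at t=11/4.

Δ: Δ0=-5, Δ1=2
row 1: diag=10, rhs=42; c'=3/10, d'=21/5
back: M1=21/5
M: M0=0, M1=21/5, M2=0
seg 0: a=5, c=M0/2=0, d=(M1−M0)/(6·2)=7/20, b=Δ0−h0·(2M0+M1)/6=-32/5
seg 1: a=-5, c=M1/2=21/10, d=(M2−M1)/(6·3)=-7/30, b=Δ1−h1·(2M1+M2)/6=-11/5
t_q=11/4 → seg 1, τ=3/4; S=-5+-11/5·τ+21/10·τ²+-7/30·τ³=-3563/640

  seg 0: a=5 b=-32/5 c=0 d=7/20
  seg 1: a=-5 b=-11/5 c=21/10 d=-7/30
S(11/4) = -3563/640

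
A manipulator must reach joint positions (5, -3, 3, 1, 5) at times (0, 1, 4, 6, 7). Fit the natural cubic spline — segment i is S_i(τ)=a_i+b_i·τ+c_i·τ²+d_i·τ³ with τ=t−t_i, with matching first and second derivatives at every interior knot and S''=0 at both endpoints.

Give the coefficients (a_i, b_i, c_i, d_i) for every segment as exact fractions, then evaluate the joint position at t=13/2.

  seg 0: a=5 b=-1898/197 c=0 d=322/197
  seg 1: a=-3 b=-932/197 c=966/197 d=-524/591
  seg 2: a=3 b=148/197 c=-606/197 d=867/788
  seg 3: a=1 b=325/197 c=1389/394 d=-463/394
S(13/2) = 8067/3152

Δ: Δ0=-8, Δ1=2, Δ2=-1, Δ3=4
row 1: diag=8, rhs=60; c'=3/8, d'=15/2
row 2: denom=10−3·3/8=71/8; d'=(-18−3·15/2)/(71/8)=-324/71
row 3: denom=6−2·16/71=394/71; d'=(30−2·-324/71)/(394/71)=1389/197
back: M3=1389/197
back: M2=-324/71−16/71·1389/197=-1212/197
back: M1=15/2−3/8·-1212/197=1932/197
M: M0=0, M1=1932/197, M2=-1212/197, M3=1389/197, M4=0
seg 0: a=5, c=M0/2=0, d=(M1−M0)/(6·1)=322/197, b=Δ0−h0·(2M0+M1)/6=-1898/197
seg 1: a=-3, c=M1/2=966/197, d=(M2−M1)/(6·3)=-524/591, b=Δ1−h1·(2M1+M2)/6=-932/197
seg 2: a=3, c=M2/2=-606/197, d=(M3−M2)/(6·2)=867/788, b=Δ2−h2·(2M2+M3)/6=148/197
seg 3: a=1, c=M3/2=1389/394, d=(M4−M3)/(6·1)=-463/394, b=Δ3−h3·(2M3+M4)/6=325/197
t_q=13/2 → seg 3, τ=1/2; S=1+325/197·τ+1389/394·τ²+-463/394·τ³=8067/3152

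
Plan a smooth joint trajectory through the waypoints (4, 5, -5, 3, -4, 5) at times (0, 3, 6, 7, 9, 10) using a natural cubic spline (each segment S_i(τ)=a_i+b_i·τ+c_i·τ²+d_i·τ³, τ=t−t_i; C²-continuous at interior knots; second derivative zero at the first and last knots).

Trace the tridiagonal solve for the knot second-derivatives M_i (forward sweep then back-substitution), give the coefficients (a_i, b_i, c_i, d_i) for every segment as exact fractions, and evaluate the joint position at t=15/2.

Δ: Δ0=1/3, Δ1=-10/3, Δ2=8, Δ3=-7/2, Δ4=9
row 1: diag=12, rhs=-22; c'=1/4, d'=-11/6
row 2: denom=8−3·1/4=29/4; d'=(68−3·-11/6)/(29/4)=294/29
row 3: denom=6−1·4/29=170/29; d'=(-69−1·294/29)/(170/29)=-27/2
row 4: denom=6−2·29/85=452/85; d'=(75−2·-27/2)/(452/85)=4335/226
back: M4=4335/226
back: M3=-27/2−29/85·4335/226=-2265/113
back: M2=294/29−4/29·-2265/113=1458/113
back: M1=-11/6−1/4·1458/113=-1715/339
M: M0=0, M1=-1715/339, M2=1458/113, M3=-2265/113, M4=4335/226, M5=0
seg 0: a=4, c=M0/2=0, d=(M1−M0)/(6·3)=-1715/6102, b=Δ0−h0·(2M0+M1)/6=647/226
seg 1: a=5, c=M1/2=-1715/678, d=(M2−M1)/(6·3)=6089/6102, b=Δ1−h1·(2M1+M2)/6=-534/113
seg 2: a=-5, c=M2/2=729/113, d=(M3−M2)/(6·1)=-1241/226, b=Δ2−h2·(2M2+M3)/6=1591/226
seg 3: a=3, c=M3/2=-2265/226, d=(M4−M3)/(6·2)=2955/904, b=Δ3−h3·(2M3+M4)/6=392/113
seg 4: a=-4, c=M4/2=4335/452, d=(M5−M4)/(6·1)=-1445/452, b=Δ4−h4·(2M4+M5)/6=589/226
t_q=15/2 → seg 3, τ=1/2; S=3+392/113·τ+-2265/226·τ²+2955/904·τ³=19075/7232

  seg 0: a=4 b=647/226 c=0 d=-1715/6102
  seg 1: a=5 b=-534/113 c=-1715/678 d=6089/6102
  seg 2: a=-5 b=1591/226 c=729/113 d=-1241/226
  seg 3: a=3 b=392/113 c=-2265/226 d=2955/904
  seg 4: a=-4 b=589/226 c=4335/452 d=-1445/452
S(15/2) = 19075/7232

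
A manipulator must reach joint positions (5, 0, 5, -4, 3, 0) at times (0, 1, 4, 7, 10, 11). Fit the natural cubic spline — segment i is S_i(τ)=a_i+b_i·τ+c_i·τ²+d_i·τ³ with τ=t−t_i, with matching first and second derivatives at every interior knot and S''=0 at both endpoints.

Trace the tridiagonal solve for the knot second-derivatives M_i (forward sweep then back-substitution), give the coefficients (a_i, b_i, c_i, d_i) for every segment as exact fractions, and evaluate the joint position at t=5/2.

Δ: Δ0=-5, Δ1=5/3, Δ2=-3, Δ3=7/3, Δ4=-3
row 1: diag=8, rhs=40; c'=3/8, d'=5
row 2: denom=12−3·3/8=87/8; d'=(-28−3·5)/(87/8)=-344/87
row 3: denom=12−3·8/29=324/29; d'=(32−3·-344/87)/(324/29)=106/27
row 4: denom=8−3·29/108=259/36; d'=(-32−3·106/27)/(259/36)=-1576/259
back: M4=-1576/259
back: M3=106/27−29/108·-1576/259=1440/259
back: M2=-344/87−8/29·1440/259=-4264/777
back: M1=5−3/8·-4264/777=1828/259
M: M0=0, M1=1828/259, M2=-4264/777, M3=1440/259, M4=-1576/259, M5=0
seg 0: a=5, c=M0/2=0, d=(M1−M0)/(6·1)=914/777, b=Δ0−h0·(2M0+M1)/6=-4799/777
seg 1: a=0, c=M1/2=914/259, d=(M2−M1)/(6·3)=-4874/6993, b=Δ1−h1·(2M1+M2)/6=-2057/777
seg 2: a=5, c=M2/2=-2132/777, d=(M3−M2)/(6·3)=116/189, b=Δ2−h2·(2M2+M3)/6=-227/777
seg 3: a=-4, c=M3/2=720/259, d=(M4−M3)/(6·3)=-1508/2331, b=Δ3−h3·(2M3+M4)/6=-143/777
seg 4: a=3, c=M4/2=-788/259, d=(M5−M4)/(6·1)=788/777, b=Δ4−h4·(2M4+M5)/6=-755/777
t_q=5/2 → seg 1, τ=3/2; S=0+-2057/777·τ+914/259·τ²+-4874/6993·τ³=1675/1036

  seg 0: a=5 b=-4799/777 c=0 d=914/777
  seg 1: a=0 b=-2057/777 c=914/259 d=-4874/6993
  seg 2: a=5 b=-227/777 c=-2132/777 d=116/189
  seg 3: a=-4 b=-143/777 c=720/259 d=-1508/2331
  seg 4: a=3 b=-755/777 c=-788/259 d=788/777
S(5/2) = 1675/1036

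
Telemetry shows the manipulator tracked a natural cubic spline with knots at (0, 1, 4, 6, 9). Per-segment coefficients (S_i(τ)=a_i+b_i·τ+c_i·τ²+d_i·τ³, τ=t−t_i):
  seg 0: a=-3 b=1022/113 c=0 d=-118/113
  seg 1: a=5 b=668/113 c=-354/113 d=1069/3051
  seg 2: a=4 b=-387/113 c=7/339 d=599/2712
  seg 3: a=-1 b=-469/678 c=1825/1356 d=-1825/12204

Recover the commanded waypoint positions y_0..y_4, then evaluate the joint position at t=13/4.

y_0=-3 y_1=5 y_2=4 y_3=-1 y_4=5
S(13/4) = 46519/7232

y_0 = S_0(0) = a_0 = -3
y_1 = S_1(0) = a_1 = 5
y_2 = S_2(0) = a_2 = 4
y_3 = S_3(0) = a_3 = -1
y_4 = S_3(3) = 5
t_q=13/4 is in segment 1 (τ=9/4); S_1(τ)=46519/7232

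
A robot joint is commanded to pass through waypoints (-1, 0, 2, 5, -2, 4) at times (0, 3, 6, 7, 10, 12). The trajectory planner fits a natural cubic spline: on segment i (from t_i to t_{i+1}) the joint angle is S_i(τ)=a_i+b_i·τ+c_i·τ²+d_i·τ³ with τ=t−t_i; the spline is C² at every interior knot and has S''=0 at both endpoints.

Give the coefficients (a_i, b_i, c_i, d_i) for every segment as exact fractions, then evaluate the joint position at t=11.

  seg 0: a=-1 b=1192/2019 c=0 d=-173/6057
  seg 1: a=0 b=-365/2019 c=-173/673 d=3268/18171
  seg 2: a=2 b=6325/2019 c=2749/2019 d=-3017/2019
  seg 3: a=5 b=924/673 c=-6302/2019 d=11423/18171
  seg 4: a=-2 b=-257/673 c=1707/673 d=-569/1346
S(11) = -361/1346

Δ: Δ0=1/3, Δ1=2/3, Δ2=3, Δ3=-7/3, Δ4=3
row 1: diag=12, rhs=2; c'=1/4, d'=1/6
row 2: denom=8−3·1/4=29/4; d'=(14−3·1/6)/(29/4)=54/29
row 3: denom=8−1·4/29=228/29; d'=(-32−1·54/29)/(228/29)=-491/114
row 4: denom=10−3·29/76=673/76; d'=(32−3·-491/114)/(673/76)=3414/673
back: M4=3414/673
back: M3=-491/114−29/76·3414/673=-12604/2019
back: M2=54/29−4/29·-12604/2019=5498/2019
back: M1=1/6−1/4·5498/2019=-346/673
M: M0=0, M1=-346/673, M2=5498/2019, M3=-12604/2019, M4=3414/673, M5=0
seg 0: a=-1, c=M0/2=0, d=(M1−M0)/(6·3)=-173/6057, b=Δ0−h0·(2M0+M1)/6=1192/2019
seg 1: a=0, c=M1/2=-173/673, d=(M2−M1)/(6·3)=3268/18171, b=Δ1−h1·(2M1+M2)/6=-365/2019
seg 2: a=2, c=M2/2=2749/2019, d=(M3−M2)/(6·1)=-3017/2019, b=Δ2−h2·(2M2+M3)/6=6325/2019
seg 3: a=5, c=M3/2=-6302/2019, d=(M4−M3)/(6·3)=11423/18171, b=Δ3−h3·(2M3+M4)/6=924/673
seg 4: a=-2, c=M4/2=1707/673, d=(M5−M4)/(6·2)=-569/1346, b=Δ4−h4·(2M4+M5)/6=-257/673
t_q=11 → seg 4, τ=1; S=-2+-257/673·τ+1707/673·τ²+-569/1346·τ³=-361/1346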